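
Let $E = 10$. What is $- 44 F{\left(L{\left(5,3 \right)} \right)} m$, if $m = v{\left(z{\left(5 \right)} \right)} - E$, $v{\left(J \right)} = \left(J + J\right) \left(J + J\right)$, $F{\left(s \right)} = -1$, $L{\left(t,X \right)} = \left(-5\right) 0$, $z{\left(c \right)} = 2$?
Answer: $264$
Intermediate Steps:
$L{\left(t,X \right)} = 0$
$v{\left(J \right)} = 4 J^{2}$ ($v{\left(J \right)} = 2 J 2 J = 4 J^{2}$)
$m = 6$ ($m = 4 \cdot 2^{2} - 10 = 4 \cdot 4 - 10 = 16 - 10 = 6$)
$- 44 F{\left(L{\left(5,3 \right)} \right)} m = \left(-44\right) \left(-1\right) 6 = 44 \cdot 6 = 264$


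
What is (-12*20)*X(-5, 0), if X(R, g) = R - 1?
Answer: 1440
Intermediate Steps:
X(R, g) = -1 + R
(-12*20)*X(-5, 0) = (-12*20)*(-1 - 5) = -240*(-6) = 1440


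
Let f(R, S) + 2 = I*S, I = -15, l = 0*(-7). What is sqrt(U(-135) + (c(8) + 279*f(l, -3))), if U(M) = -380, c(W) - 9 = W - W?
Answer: sqrt(11626) ≈ 107.82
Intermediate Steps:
l = 0
c(W) = 9 (c(W) = 9 + (W - W) = 9 + 0 = 9)
f(R, S) = -2 - 15*S
sqrt(U(-135) + (c(8) + 279*f(l, -3))) = sqrt(-380 + (9 + 279*(-2 - 15*(-3)))) = sqrt(-380 + (9 + 279*(-2 + 45))) = sqrt(-380 + (9 + 279*43)) = sqrt(-380 + (9 + 11997)) = sqrt(-380 + 12006) = sqrt(11626)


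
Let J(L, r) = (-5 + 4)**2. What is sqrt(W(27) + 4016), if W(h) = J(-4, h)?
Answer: sqrt(4017) ≈ 63.380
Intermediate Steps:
J(L, r) = 1 (J(L, r) = (-1)**2 = 1)
W(h) = 1
sqrt(W(27) + 4016) = sqrt(1 + 4016) = sqrt(4017)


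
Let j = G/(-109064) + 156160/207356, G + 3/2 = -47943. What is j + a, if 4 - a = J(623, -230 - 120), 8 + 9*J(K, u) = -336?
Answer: 4418242771879/101767836528 ≈ 43.415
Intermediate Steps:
G = -95889/2 (G = -3/2 - 47943 = -95889/2 ≈ -47945.)
J(K, u) = -344/9 (J(K, u) = -8/9 + (⅑)*(-336) = -8/9 - 112/3 = -344/9)
a = 380/9 (a = 4 - 1*(-344/9) = 4 + 344/9 = 380/9 ≈ 42.222)
j = 13486506991/11307537392 (j = -95889/2/(-109064) + 156160/207356 = -95889/2*(-1/109064) + 156160*(1/207356) = 95889/218128 + 39040/51839 = 13486506991/11307537392 ≈ 1.1927)
j + a = 13486506991/11307537392 + 380/9 = 4418242771879/101767836528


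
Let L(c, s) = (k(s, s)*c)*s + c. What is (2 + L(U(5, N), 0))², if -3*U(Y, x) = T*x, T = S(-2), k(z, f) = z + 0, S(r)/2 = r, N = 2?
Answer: 196/9 ≈ 21.778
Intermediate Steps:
S(r) = 2*r
k(z, f) = z
T = -4 (T = 2*(-2) = -4)
U(Y, x) = 4*x/3 (U(Y, x) = -(-4)*x/3 = 4*x/3)
L(c, s) = c + c*s² (L(c, s) = (s*c)*s + c = (c*s)*s + c = c*s² + c = c + c*s²)
(2 + L(U(5, N), 0))² = (2 + ((4/3)*2)*(1 + 0²))² = (2 + 8*(1 + 0)/3)² = (2 + (8/3)*1)² = (2 + 8/3)² = (14/3)² = 196/9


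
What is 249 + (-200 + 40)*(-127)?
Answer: 20569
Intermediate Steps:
249 + (-200 + 40)*(-127) = 249 - 160*(-127) = 249 + 20320 = 20569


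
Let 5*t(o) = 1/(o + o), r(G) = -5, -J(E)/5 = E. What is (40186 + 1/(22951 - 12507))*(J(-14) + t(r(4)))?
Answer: 293707868983/104440 ≈ 2.8122e+6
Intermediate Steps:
J(E) = -5*E
t(o) = 1/(10*o) (t(o) = 1/(5*(o + o)) = 1/(5*((2*o))) = (1/(2*o))/5 = 1/(10*o))
(40186 + 1/(22951 - 12507))*(J(-14) + t(r(4))) = (40186 + 1/(22951 - 12507))*(-5*(-14) + (⅒)/(-5)) = (40186 + 1/10444)*(70 + (⅒)*(-⅕)) = (40186 + 1/10444)*(70 - 1/50) = (419702585/10444)*(3499/50) = 293707868983/104440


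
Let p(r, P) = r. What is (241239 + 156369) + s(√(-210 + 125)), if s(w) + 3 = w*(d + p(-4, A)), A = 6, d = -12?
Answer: 397605 - 16*I*√85 ≈ 3.9761e+5 - 147.51*I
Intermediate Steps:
s(w) = -3 - 16*w (s(w) = -3 + w*(-12 - 4) = -3 + w*(-16) = -3 - 16*w)
(241239 + 156369) + s(√(-210 + 125)) = (241239 + 156369) + (-3 - 16*√(-210 + 125)) = 397608 + (-3 - 16*I*√85) = 397605 - 16*I*√85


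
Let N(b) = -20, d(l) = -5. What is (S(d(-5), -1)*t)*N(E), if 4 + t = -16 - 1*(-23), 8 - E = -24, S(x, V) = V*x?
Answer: -300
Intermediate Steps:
E = 32 (E = 8 - 1*(-24) = 8 + 24 = 32)
t = 3 (t = -4 + (-16 - 1*(-23)) = -4 + (-16 + 23) = -4 + 7 = 3)
(S(d(-5), -1)*t)*N(E) = (-1*(-5)*3)*(-20) = (5*3)*(-20) = 15*(-20) = -300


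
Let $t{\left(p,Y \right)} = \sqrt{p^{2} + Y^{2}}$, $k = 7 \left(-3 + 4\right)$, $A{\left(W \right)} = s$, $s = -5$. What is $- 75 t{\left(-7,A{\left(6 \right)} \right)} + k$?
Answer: $7 - 75 \sqrt{74} \approx -638.17$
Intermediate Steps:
$A{\left(W \right)} = -5$
$k = 7$ ($k = 7 \cdot 1 = 7$)
$t{\left(p,Y \right)} = \sqrt{Y^{2} + p^{2}}$
$- 75 t{\left(-7,A{\left(6 \right)} \right)} + k = - 75 \sqrt{\left(-5\right)^{2} + \left(-7\right)^{2}} + 7 = - 75 \sqrt{25 + 49} + 7 = - 75 \sqrt{74} + 7 = 7 - 75 \sqrt{74}$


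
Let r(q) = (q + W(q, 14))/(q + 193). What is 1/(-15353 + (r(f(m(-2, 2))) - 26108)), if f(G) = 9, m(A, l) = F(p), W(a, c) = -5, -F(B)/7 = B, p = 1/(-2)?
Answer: -101/4187559 ≈ -2.4119e-5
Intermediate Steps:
p = -½ ≈ -0.50000
F(B) = -7*B
m(A, l) = 7/2 (m(A, l) = -7*(-½) = 7/2)
r(q) = (-5 + q)/(193 + q) (r(q) = (q - 5)/(q + 193) = (-5 + q)/(193 + q))
1/(-15353 + (r(f(m(-2, 2))) - 26108)) = 1/(-15353 + ((-5 + 9)/(193 + 9) - 26108)) = 1/(-15353 + (4/202 - 26108)) = 1/(-15353 + ((1/202)*4 - 26108)) = 1/(-15353 + (2/101 - 26108)) = 1/(-15353 - 2636906/101) = 1/(-4187559/101) = -101/4187559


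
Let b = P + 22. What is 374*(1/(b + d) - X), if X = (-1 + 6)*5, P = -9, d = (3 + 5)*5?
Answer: -495176/53 ≈ -9342.9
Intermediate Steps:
d = 40 (d = 8*5 = 40)
b = 13 (b = -9 + 22 = 13)
X = 25 (X = 5*5 = 25)
374*(1/(b + d) - X) = 374*(1/(13 + 40) - 1*25) = 374*(1/53 - 25) = 374*(-1324/53) = -495176/53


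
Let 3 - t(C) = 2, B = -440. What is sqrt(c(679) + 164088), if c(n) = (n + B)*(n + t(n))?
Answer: 4*sqrt(20413) ≈ 571.50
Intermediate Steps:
t(C) = 1 (t(C) = 3 - 1*2 = 3 - 2 = 1)
c(n) = (1 + n)*(-440 + n) (c(n) = (n - 440)*(n + 1) = (-440 + n)*(1 + n) = (1 + n)*(-440 + n))
sqrt(c(679) + 164088) = sqrt((-440 + 679**2 - 439*679) + 164088) = sqrt((-440 + 461041 - 298081) + 164088) = sqrt(162520 + 164088) = sqrt(326608) = 4*sqrt(20413)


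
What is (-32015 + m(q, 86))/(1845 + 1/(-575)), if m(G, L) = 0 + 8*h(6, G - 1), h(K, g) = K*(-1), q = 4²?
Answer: -18436225/1060874 ≈ -17.378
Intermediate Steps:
q = 16
h(K, g) = -K
m(G, L) = -48 (m(G, L) = 0 + 8*(-1*6) = 0 + 8*(-6) = 0 - 48 = -48)
(-32015 + m(q, 86))/(1845 + 1/(-575)) = (-32015 - 48)/(1845 + 1/(-575)) = -32063/(1845 - 1/575) = -32063/1060874/575 = -32063*575/1060874 = -18436225/1060874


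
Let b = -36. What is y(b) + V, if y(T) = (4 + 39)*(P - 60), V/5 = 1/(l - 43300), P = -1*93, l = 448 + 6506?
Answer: -239120339/36346 ≈ -6579.0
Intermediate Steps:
l = 6954
P = -93
V = -5/36346 (V = 5/(6954 - 43300) = 5/(-36346) = 5*(-1/36346) = -5/36346 ≈ -0.00013757)
y(T) = -6579 (y(T) = (4 + 39)*(-93 - 60) = 43*(-153) = -6579)
y(b) + V = -6579 - 5/36346 = -239120339/36346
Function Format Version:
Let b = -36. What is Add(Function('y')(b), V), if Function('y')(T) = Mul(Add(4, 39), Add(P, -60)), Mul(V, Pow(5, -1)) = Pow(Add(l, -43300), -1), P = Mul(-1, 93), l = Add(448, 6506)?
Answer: Rational(-239120339, 36346) ≈ -6579.0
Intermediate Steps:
l = 6954
P = -93
V = Rational(-5, 36346) (V = Mul(5, Pow(Add(6954, -43300), -1)) = Mul(5, Pow(-36346, -1)) = Mul(5, Rational(-1, 36346)) = Rational(-5, 36346) ≈ -0.00013757)
Function('y')(T) = -6579 (Function('y')(T) = Mul(Add(4, 39), Add(-93, -60)) = Mul(43, -153) = -6579)
Add(Function('y')(b), V) = Add(-6579, Rational(-5, 36346)) = Rational(-239120339, 36346)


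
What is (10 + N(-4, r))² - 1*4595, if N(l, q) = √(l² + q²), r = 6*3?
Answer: -4155 + 40*√85 ≈ -3786.2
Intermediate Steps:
r = 18
(10 + N(-4, r))² - 1*4595 = (10 + √((-4)² + 18²))² - 1*4595 = (10 + √(16 + 324))² - 4595 = (10 + √340)² - 4595 = (10 + 2*√85)² - 4595 = -4595 + (10 + 2*√85)²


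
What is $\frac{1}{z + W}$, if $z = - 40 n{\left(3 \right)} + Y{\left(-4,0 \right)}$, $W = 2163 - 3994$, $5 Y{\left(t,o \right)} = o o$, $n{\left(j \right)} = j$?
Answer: $- \frac{1}{1951} \approx -0.00051256$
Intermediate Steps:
$Y{\left(t,o \right)} = \frac{o^{2}}{5}$ ($Y{\left(t,o \right)} = \frac{o o}{5} = \frac{o^{2}}{5}$)
$W = -1831$
$z = -120$ ($z = \left(-40\right) 3 + \frac{0^{2}}{5} = -120 + \frac{1}{5} \cdot 0 = -120 + 0 = -120$)
$\frac{1}{z + W} = \frac{1}{-120 - 1831} = \frac{1}{-1951} = - \frac{1}{1951}$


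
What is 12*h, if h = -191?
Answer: -2292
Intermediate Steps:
12*h = 12*(-191) = -2292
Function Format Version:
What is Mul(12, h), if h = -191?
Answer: -2292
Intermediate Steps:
Mul(12, h) = Mul(12, -191) = -2292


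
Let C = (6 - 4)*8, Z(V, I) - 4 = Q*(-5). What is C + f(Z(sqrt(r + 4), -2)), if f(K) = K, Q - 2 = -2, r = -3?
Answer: 20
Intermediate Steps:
Q = 0 (Q = 2 - 2 = 0)
Z(V, I) = 4 (Z(V, I) = 4 + 0*(-5) = 4 + 0 = 4)
C = 16 (C = 2*8 = 16)
C + f(Z(sqrt(r + 4), -2)) = 16 + 4 = 20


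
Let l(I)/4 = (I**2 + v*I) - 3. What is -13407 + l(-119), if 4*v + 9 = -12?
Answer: 45724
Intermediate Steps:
v = -21/4 (v = -9/4 + (1/4)*(-12) = -9/4 - 3 = -21/4 ≈ -5.2500)
l(I) = -12 - 21*I + 4*I**2 (l(I) = 4*((I**2 - 21*I/4) - 3) = 4*(-3 + I**2 - 21*I/4) = -12 - 21*I + 4*I**2)
-13407 + l(-119) = -13407 + (-12 - 21*(-119) + 4*(-119)**2) = -13407 + (-12 + 2499 + 4*14161) = -13407 + (-12 + 2499 + 56644) = -13407 + 59131 = 45724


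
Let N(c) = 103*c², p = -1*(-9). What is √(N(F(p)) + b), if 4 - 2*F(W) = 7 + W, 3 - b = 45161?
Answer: 5*I*√1658 ≈ 203.59*I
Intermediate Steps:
b = -45158 (b = 3 - 1*45161 = 3 - 45161 = -45158)
p = 9
F(W) = -3/2 - W/2 (F(W) = 2 - (7 + W)/2 = 2 + (-7/2 - W/2) = -3/2 - W/2)
√(N(F(p)) + b) = √(103*(-3/2 - ½*9)² - 45158) = √(103*(-3/2 - 9/2)² - 45158) = √(103*(-6)² - 45158) = √(103*36 - 45158) = √(3708 - 45158) = √(-41450) = 5*I*√1658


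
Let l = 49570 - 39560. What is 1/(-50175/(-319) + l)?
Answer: 319/3243365 ≈ 9.8355e-5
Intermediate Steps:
l = 10010
1/(-50175/(-319) + l) = 1/(-50175/(-319) + 10010) = 1/(-50175*(-1/319) + 10010) = 1/(50175/319 + 10010) = 1/(3243365/319) = 319/3243365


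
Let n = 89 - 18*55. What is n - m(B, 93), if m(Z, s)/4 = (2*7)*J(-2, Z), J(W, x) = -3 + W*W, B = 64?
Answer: -957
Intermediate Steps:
J(W, x) = -3 + W²
m(Z, s) = 56 (m(Z, s) = 4*((2*7)*(-3 + (-2)²)) = 4*(14*(-3 + 4)) = 4*(14*1) = 4*14 = 56)
n = -901 (n = 89 - 990 = -901)
n - m(B, 93) = -901 - 1*56 = -901 - 56 = -957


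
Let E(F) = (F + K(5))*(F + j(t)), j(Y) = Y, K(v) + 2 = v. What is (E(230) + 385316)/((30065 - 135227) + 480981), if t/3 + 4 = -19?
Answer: 140943/125273 ≈ 1.1251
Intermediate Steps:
t = -69 (t = -12 + 3*(-19) = -12 - 57 = -69)
K(v) = -2 + v
E(F) = (-69 + F)*(3 + F) (E(F) = (F + (-2 + 5))*(F - 69) = (F + 3)*(-69 + F) = (3 + F)*(-69 + F) = (-69 + F)*(3 + F))
(E(230) + 385316)/((30065 - 135227) + 480981) = ((-207 + 230² - 66*230) + 385316)/((30065 - 135227) + 480981) = ((-207 + 52900 - 15180) + 385316)/(-105162 + 480981) = (37513 + 385316)/375819 = 422829*(1/375819) = 140943/125273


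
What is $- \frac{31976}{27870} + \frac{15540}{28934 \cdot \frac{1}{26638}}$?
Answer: $\frac{77945859992}{5448585} \approx 14306.0$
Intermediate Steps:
$- \frac{31976}{27870} + \frac{15540}{28934 \cdot \frac{1}{26638}} = \left(-31976\right) \frac{1}{27870} + \frac{15540}{28934 \cdot \frac{1}{26638}} = - \frac{15988}{13935} + \frac{15540}{\frac{14467}{13319}} = - \frac{15988}{13935} + 15540 \cdot \frac{13319}{14467} = - \frac{15988}{13935} + \frac{5593980}{391} = \frac{77945859992}{5448585}$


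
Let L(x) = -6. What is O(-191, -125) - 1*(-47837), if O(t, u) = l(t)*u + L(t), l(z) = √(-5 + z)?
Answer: 47831 - 1750*I ≈ 47831.0 - 1750.0*I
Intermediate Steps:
O(t, u) = -6 + u*√(-5 + t) (O(t, u) = √(-5 + t)*u - 6 = u*√(-5 + t) - 6 = -6 + u*√(-5 + t))
O(-191, -125) - 1*(-47837) = (-6 - 125*√(-5 - 191)) - 1*(-47837) = (-6 - 1750*I) + 47837 = 47831 - 1750*I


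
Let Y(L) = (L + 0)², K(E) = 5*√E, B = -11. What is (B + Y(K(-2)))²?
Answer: 3721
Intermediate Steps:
Y(L) = L²
(B + Y(K(-2)))² = (-11 + (5*√(-2))²)² = (-11 + (5*(I*√2))²)² = (-11 + (5*I*√2)²)² = (-11 - 50)² = (-61)² = 3721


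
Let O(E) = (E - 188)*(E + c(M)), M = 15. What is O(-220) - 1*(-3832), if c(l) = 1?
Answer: 93184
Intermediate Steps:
O(E) = (1 + E)*(-188 + E) (O(E) = (E - 188)*(E + 1) = (-188 + E)*(1 + E) = (1 + E)*(-188 + E))
O(-220) - 1*(-3832) = (-188 + (-220)² - 187*(-220)) - 1*(-3832) = (-188 + 48400 + 41140) + 3832 = 89352 + 3832 = 93184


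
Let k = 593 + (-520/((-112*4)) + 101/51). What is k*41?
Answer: 69805739/2856 ≈ 24442.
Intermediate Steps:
k = 1702579/2856 (k = 593 + (-520/(-448) + 101*(1/51)) = 593 + (-520*(-1/448) + 101/51) = 593 + (65/56 + 101/51) = 593 + 8971/2856 = 1702579/2856 ≈ 596.14)
k*41 = (1702579/2856)*41 = 69805739/2856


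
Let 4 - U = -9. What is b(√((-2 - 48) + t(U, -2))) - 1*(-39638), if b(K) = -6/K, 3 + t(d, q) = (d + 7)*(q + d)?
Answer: 39638 - 6*√167/167 ≈ 39638.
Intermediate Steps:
U = 13 (U = 4 - 1*(-9) = 4 + 9 = 13)
t(d, q) = -3 + (7 + d)*(d + q) (t(d, q) = -3 + (d + 7)*(q + d) = -3 + (7 + d)*(d + q))
b(√((-2 - 48) + t(U, -2))) - 1*(-39638) = -6/√((-2 - 48) + (-3 + 13² + 7*13 + 7*(-2) + 13*(-2))) - 1*(-39638) = -6/√(-50 + (-3 + 169 + 91 - 14 - 26)) + 39638 = -6/√(-50 + 217) + 39638 = -6*√167/167 + 39638 = 39638 - 6*√167/167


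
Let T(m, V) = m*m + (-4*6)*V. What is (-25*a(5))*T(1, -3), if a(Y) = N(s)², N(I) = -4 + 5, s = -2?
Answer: -1825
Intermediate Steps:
T(m, V) = m² - 24*V
N(I) = 1
a(Y) = 1 (a(Y) = 1² = 1)
(-25*a(5))*T(1, -3) = (-25*1)*(1² - 24*(-3)) = -25*(1 + 72) = -25*73 = -1825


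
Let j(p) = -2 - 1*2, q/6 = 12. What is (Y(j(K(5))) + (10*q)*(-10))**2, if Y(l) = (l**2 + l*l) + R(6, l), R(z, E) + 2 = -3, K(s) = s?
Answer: 51451929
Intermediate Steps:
q = 72 (q = 6*12 = 72)
j(p) = -4 (j(p) = -2 - 2 = -4)
R(z, E) = -5 (R(z, E) = -2 - 3 = -5)
Y(l) = -5 + 2*l**2 (Y(l) = (l**2 + l*l) - 5 = (l**2 + l**2) - 5 = 2*l**2 - 5 = -5 + 2*l**2)
(Y(j(K(5))) + (10*q)*(-10))**2 = ((-5 + 2*(-4)**2) + (10*72)*(-10))**2 = ((-5 + 2*16) + 720*(-10))**2 = ((-5 + 32) - 7200)**2 = (27 - 7200)**2 = (-7173)**2 = 51451929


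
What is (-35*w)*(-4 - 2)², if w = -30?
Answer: 37800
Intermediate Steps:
(-35*w)*(-4 - 2)² = (-35*(-30))*(-4 - 2)² = 1050*(-6)² = 1050*36 = 37800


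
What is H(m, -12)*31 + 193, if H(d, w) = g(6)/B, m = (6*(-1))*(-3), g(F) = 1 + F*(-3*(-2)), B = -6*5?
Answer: 4643/30 ≈ 154.77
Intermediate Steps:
B = -30
g(F) = 1 + 6*F (g(F) = 1 + F*6 = 1 + 6*F)
m = 18 (m = -6*(-3) = 18)
H(d, w) = -37/30 (H(d, w) = (1 + 6*6)/(-30) = (1 + 36)*(-1/30) = 37*(-1/30) = -37/30)
H(m, -12)*31 + 193 = -37/30*31 + 193 = -1147/30 + 193 = 4643/30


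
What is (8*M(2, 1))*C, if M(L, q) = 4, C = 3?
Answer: 96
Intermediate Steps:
(8*M(2, 1))*C = (8*4)*3 = 32*3 = 96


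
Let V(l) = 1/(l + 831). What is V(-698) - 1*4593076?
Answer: -610879107/133 ≈ -4.5931e+6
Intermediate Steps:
V(l) = 1/(831 + l)
V(-698) - 1*4593076 = 1/(831 - 698) - 1*4593076 = 1/133 - 4593076 = -610879107/133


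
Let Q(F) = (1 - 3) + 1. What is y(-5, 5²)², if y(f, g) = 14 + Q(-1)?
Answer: 169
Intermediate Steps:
Q(F) = -1 (Q(F) = -2 + 1 = -1)
y(f, g) = 13 (y(f, g) = 14 - 1 = 13)
y(-5, 5²)² = 13² = 169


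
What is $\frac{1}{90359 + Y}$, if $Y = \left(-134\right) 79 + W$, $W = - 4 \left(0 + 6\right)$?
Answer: $\frac{1}{79749} \approx 1.2539 \cdot 10^{-5}$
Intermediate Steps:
$W = -24$ ($W = \left(-4\right) 6 = -24$)
$Y = -10610$ ($Y = \left(-134\right) 79 - 24 = -10586 - 24 = -10610$)
$\frac{1}{90359 + Y} = \frac{1}{90359 - 10610} = \frac{1}{79749}$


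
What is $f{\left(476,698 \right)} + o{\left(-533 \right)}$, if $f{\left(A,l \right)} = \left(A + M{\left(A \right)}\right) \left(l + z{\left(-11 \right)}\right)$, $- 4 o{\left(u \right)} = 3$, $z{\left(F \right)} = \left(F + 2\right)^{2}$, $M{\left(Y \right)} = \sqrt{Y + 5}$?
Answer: $\frac{1483213}{4} + 779 \sqrt{481} \approx 3.8789 \cdot 10^{5}$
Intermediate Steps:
$M{\left(Y \right)} = \sqrt{5 + Y}$
$z{\left(F \right)} = \left(2 + F\right)^{2}$
$o{\left(u \right)} = - \frac{3}{4}$ ($o{\left(u \right)} = \left(- \frac{1}{4}\right) 3 = - \frac{3}{4}$)
$f{\left(A,l \right)} = \left(81 + l\right) \left(A + \sqrt{5 + A}\right)$ ($f{\left(A,l \right)} = \left(A + \sqrt{5 + A}\right) \left(l + \left(2 - 11\right)^{2}\right) = \left(A + \sqrt{5 + A}\right) \left(l + \left(-9\right)^{2}\right) = \left(A + \sqrt{5 + A}\right) \left(l + 81\right) = \left(A + \sqrt{5 + A}\right) \left(81 + l\right) = \left(81 + l\right) \left(A + \sqrt{5 + A}\right)$)
$f{\left(476,698 \right)} + o{\left(-533 \right)} = \left(81 \cdot 476 + 81 \sqrt{5 + 476} + 476 \cdot 698 + 698 \sqrt{5 + 476}\right) - \frac{3}{4} = \left(38556 + 81 \sqrt{481} + 332248 + 698 \sqrt{481}\right) - \frac{3}{4} = \left(370804 + 779 \sqrt{481}\right) - \frac{3}{4} = \frac{1483213}{4} + 779 \sqrt{481}$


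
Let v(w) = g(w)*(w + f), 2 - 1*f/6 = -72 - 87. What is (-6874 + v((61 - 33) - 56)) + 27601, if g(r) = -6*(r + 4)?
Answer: 155799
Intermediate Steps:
g(r) = -24 - 6*r (g(r) = -6*(4 + r) = -24 - 6*r)
f = 966 (f = 12 - 6*(-72 - 87) = 12 - 6*(-159) = 12 + 954 = 966)
v(w) = (-24 - 6*w)*(966 + w) (v(w) = (-24 - 6*w)*(w + 966) = (-24 - 6*w)*(966 + w))
(-6874 + v((61 - 33) - 56)) + 27601 = (-6874 - 6*(4 + ((61 - 33) - 56))*(966 + ((61 - 33) - 56))) + 27601 = (-6874 - 6*(4 + (28 - 56))*(966 + (28 - 56))) + 27601 = (-6874 - 6*(4 - 28)*(966 - 28)) + 27601 = (-6874 - 6*(-24)*938) + 27601 = (-6874 + 135072) + 27601 = 128198 + 27601 = 155799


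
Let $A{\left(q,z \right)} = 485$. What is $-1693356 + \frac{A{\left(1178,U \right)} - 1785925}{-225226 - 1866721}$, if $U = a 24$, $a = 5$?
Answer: $- \frac{3542409218692}{2091947} \approx -1.6934 \cdot 10^{6}$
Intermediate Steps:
$U = 120$ ($U = 5 \cdot 24 = 120$)
$-1693356 + \frac{A{\left(1178,U \right)} - 1785925}{-225226 - 1866721} = -1693356 + \frac{485 - 1785925}{-225226 - 1866721} = -1693356 - \frac{1785440}{-2091947} = -1693356 - - \frac{1785440}{2091947} = -1693356 + \frac{1785440}{2091947} = - \frac{3542409218692}{2091947}$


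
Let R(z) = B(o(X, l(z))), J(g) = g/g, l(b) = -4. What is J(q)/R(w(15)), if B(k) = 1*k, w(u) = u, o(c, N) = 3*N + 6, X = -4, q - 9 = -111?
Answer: -1/6 ≈ -0.16667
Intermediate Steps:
q = -102 (q = 9 - 111 = -102)
J(g) = 1
o(c, N) = 6 + 3*N
B(k) = k
R(z) = -6 (R(z) = 6 + 3*(-4) = 6 - 12 = -6)
J(q)/R(w(15)) = 1/(-6) = 1*(-1/6) = -1/6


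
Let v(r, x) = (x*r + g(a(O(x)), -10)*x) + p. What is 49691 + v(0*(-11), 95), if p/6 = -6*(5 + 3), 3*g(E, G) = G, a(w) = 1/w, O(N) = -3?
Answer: 147259/3 ≈ 49086.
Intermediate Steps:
a(w) = 1/w
g(E, G) = G/3
p = -288 (p = 6*(-6*(5 + 3)) = 6*(-6*8) = 6*(-48) = -288)
v(r, x) = -288 - 10*x/3 + r*x (v(r, x) = (x*r + ((⅓)*(-10))*x) - 288 = (r*x - 10*x/3) - 288 = (-10*x/3 + r*x) - 288 = -288 - 10*x/3 + r*x)
49691 + v(0*(-11), 95) = 49691 + (-288 - 10/3*95 + (0*(-11))*95) = 49691 + (-288 - 950/3 + 0*95) = 49691 + (-288 - 950/3 + 0) = 49691 - 1814/3 = 147259/3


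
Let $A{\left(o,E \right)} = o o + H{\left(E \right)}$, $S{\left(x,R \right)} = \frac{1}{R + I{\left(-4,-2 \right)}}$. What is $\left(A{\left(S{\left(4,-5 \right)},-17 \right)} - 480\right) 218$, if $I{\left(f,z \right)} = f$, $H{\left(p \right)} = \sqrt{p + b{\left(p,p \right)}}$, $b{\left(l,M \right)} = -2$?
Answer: $- \frac{8475622}{81} + 218 i \sqrt{19} \approx -1.0464 \cdot 10^{5} + 950.24 i$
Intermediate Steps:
$H{\left(p \right)} = \sqrt{-2 + p}$ ($H{\left(p \right)} = \sqrt{p - 2} = \sqrt{-2 + p}$)
$S{\left(x,R \right)} = \frac{1}{-4 + R}$ ($S{\left(x,R \right)} = \frac{1}{R - 4} = \frac{1}{-4 + R}$)
$A{\left(o,E \right)} = o^{2} + \sqrt{-2 + E}$ ($A{\left(o,E \right)} = o o + \sqrt{-2 + E} = o^{2} + \sqrt{-2 + E}$)
$\left(A{\left(S{\left(4,-5 \right)},-17 \right)} - 480\right) 218 = \left(\left(\left(\frac{1}{-4 - 5}\right)^{2} + \sqrt{-2 - 17}\right) - 480\right) 218 = \left(\left(\left(\frac{1}{-9}\right)^{2} + \sqrt{-19}\right) - 480\right) 218 = \left(\left(\left(- \frac{1}{9}\right)^{2} + i \sqrt{19}\right) - 480\right) 218 = \left(\left(\frac{1}{81} + i \sqrt{19}\right) - 480\right) 218 = \left(- \frac{38879}{81} + i \sqrt{19}\right) 218 = - \frac{8475622}{81} + 218 i \sqrt{19}$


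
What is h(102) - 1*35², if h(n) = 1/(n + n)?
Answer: -249899/204 ≈ -1225.0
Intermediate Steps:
h(n) = 1/(2*n)
h(102) - 1*35² = (½)/102 - 1*35² = (½)*(1/102) - 1*1225 = 1/204 - 1225 = -249899/204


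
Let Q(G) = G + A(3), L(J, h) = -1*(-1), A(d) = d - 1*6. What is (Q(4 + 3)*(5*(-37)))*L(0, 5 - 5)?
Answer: -740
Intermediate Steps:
A(d) = -6 + d (A(d) = d - 6 = -6 + d)
L(J, h) = 1
Q(G) = -3 + G (Q(G) = G + (-6 + 3) = G - 3 = -3 + G)
(Q(4 + 3)*(5*(-37)))*L(0, 5 - 5) = ((-3 + (4 + 3))*(5*(-37)))*1 = ((-3 + 7)*(-185))*1 = (4*(-185))*1 = -740*1 = -740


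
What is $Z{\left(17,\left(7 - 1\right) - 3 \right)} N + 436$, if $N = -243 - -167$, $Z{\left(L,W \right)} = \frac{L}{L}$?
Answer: $360$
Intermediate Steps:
$Z{\left(L,W \right)} = 1$
$N = -76$ ($N = -243 + 167 = -76$)
$Z{\left(17,\left(7 - 1\right) - 3 \right)} N + 436 = 1 \left(-76\right) + 436 = -76 + 436 = 360$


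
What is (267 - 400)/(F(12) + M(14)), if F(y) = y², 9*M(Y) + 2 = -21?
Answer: -63/67 ≈ -0.94030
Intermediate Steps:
M(Y) = -23/9 (M(Y) = -2/9 + (⅑)*(-21) = -2/9 - 7/3 = -23/9)
(267 - 400)/(F(12) + M(14)) = (267 - 400)/(12² - 23/9) = -133/(144 - 23/9) = -133/1273/9 = -133*9/1273 = -63/67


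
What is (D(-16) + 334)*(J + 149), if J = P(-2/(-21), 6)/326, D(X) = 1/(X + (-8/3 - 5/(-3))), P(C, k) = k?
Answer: 137894330/2771 ≈ 49763.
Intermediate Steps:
D(X) = 1/(-1 + X) (D(X) = 1/(X + (-8*⅓ - 5*(-⅓))) = 1/(X + (-8/3 + 5/3)) = 1/(X - 1) = 1/(-1 + X))
J = 3/163 (J = 6/326 = 6*(1/326) = 3/163 ≈ 0.018405)
(D(-16) + 334)*(J + 149) = (1/(-1 - 16) + 334)*(3/163 + 149) = (1/(-17) + 334)*(24290/163) = (-1/17 + 334)*(24290/163) = (5677/17)*(24290/163) = 137894330/2771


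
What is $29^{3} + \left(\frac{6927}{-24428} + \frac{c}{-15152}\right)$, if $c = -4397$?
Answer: $\frac{2256794388699}{92533264} \approx 24389.0$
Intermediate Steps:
$29^{3} + \left(\frac{6927}{-24428} + \frac{c}{-15152}\right) = 29^{3} + \left(\frac{6927}{-24428} - \frac{4397}{-15152}\right) = 24389 + \left(6927 \left(- \frac{1}{24428}\right) - - \frac{4397}{15152}\right) = 24389 + \left(- \frac{6927}{24428} + \frac{4397}{15152}\right) = 24389 + \frac{613003}{92533264} = \frac{2256794388699}{92533264}$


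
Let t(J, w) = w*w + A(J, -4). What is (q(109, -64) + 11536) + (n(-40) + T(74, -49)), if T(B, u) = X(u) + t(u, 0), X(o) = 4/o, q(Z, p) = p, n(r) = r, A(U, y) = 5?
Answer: 560409/49 ≈ 11437.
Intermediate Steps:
t(J, w) = 5 + w**2 (t(J, w) = w*w + 5 = w**2 + 5 = 5 + w**2)
T(B, u) = 5 + 4/u (T(B, u) = 4/u + (5 + 0**2) = 4/u + (5 + 0) = 4/u + 5 = 5 + 4/u)
(q(109, -64) + 11536) + (n(-40) + T(74, -49)) = (-64 + 11536) + (-40 + (5 + 4/(-49))) = 11472 + (-40 + (5 + 4*(-1/49))) = 11472 + (-40 + (5 - 4/49)) = 11472 + (-40 + 241/49) = 11472 - 1719/49 = 560409/49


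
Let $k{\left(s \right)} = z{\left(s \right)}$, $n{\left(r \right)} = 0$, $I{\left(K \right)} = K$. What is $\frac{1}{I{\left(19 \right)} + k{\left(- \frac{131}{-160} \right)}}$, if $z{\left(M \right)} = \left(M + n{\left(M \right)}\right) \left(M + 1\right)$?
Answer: $\frac{25600}{524521} \approx 0.048806$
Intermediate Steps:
$z{\left(M \right)} = M \left(1 + M\right)$ ($z{\left(M \right)} = \left(M + 0\right) \left(M + 1\right) = M \left(1 + M\right)$)
$k{\left(s \right)} = s \left(1 + s\right)$
$\frac{1}{I{\left(19 \right)} + k{\left(- \frac{131}{-160} \right)}} = \frac{1}{19 + - \frac{131}{-160} \left(1 - \frac{131}{-160}\right)} = \frac{1}{19 + \left(-131\right) \left(- \frac{1}{160}\right) \left(1 - - \frac{131}{160}\right)} = \frac{1}{19 + \frac{131 \left(1 + \frac{131}{160}\right)}{160}} = \frac{1}{19 + \frac{131}{160} \cdot \frac{291}{160}} = \frac{1}{19 + \frac{38121}{25600}} = \frac{1}{\frac{524521}{25600}} = \frac{25600}{524521}$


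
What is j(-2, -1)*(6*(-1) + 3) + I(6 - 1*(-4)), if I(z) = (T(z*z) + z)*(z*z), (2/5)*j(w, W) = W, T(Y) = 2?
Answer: 2415/2 ≈ 1207.5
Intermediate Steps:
j(w, W) = 5*W/2
I(z) = z²*(2 + z) (I(z) = (2 + z)*(z*z) = (2 + z)*z² = z²*(2 + z))
j(-2, -1)*(6*(-1) + 3) + I(6 - 1*(-4)) = ((5/2)*(-1))*(6*(-1) + 3) + (6 - 1*(-4))²*(2 + (6 - 1*(-4))) = -5*(-6 + 3)/2 + (6 + 4)²*(2 + (6 + 4)) = -5/2*(-3) + 10²*(2 + 10) = 15/2 + 100*12 = 15/2 + 1200 = 2415/2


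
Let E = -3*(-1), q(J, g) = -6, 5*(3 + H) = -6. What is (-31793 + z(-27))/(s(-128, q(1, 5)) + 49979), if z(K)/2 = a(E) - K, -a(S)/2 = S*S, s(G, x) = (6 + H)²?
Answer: -794375/1249556 ≈ -0.63573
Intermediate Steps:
H = -21/5 (H = -3 + (⅕)*(-6) = -3 - 6/5 = -21/5 ≈ -4.2000)
s(G, x) = 81/25 (s(G, x) = (6 - 21/5)² = (9/5)² = 81/25)
E = 3
a(S) = -2*S² (a(S) = -2*S*S = -2*S²)
z(K) = -36 - 2*K (z(K) = 2*(-2*3² - K) = 2*(-2*9 - K) = 2*(-18 - K) = -36 - 2*K)
(-31793 + z(-27))/(s(-128, q(1, 5)) + 49979) = (-31793 + (-36 - 2*(-27)))/(81/25 + 49979) = (-31793 + (-36 + 54))/(1249556/25) = (-31793 + 18)*(25/1249556) = -31775*25/1249556 = -794375/1249556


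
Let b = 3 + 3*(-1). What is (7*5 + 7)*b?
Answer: 0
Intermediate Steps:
b = 0 (b = 3 - 3 = 0)
(7*5 + 7)*b = (7*5 + 7)*0 = (35 + 7)*0 = 42*0 = 0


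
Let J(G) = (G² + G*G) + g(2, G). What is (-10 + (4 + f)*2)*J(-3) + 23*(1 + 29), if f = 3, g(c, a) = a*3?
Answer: 726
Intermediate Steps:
g(c, a) = 3*a
J(G) = 2*G² + 3*G (J(G) = (G² + G*G) + 3*G = (G² + G²) + 3*G = 2*G² + 3*G)
(-10 + (4 + f)*2)*J(-3) + 23*(1 + 29) = (-10 + (4 + 3)*2)*(-3*(3 + 2*(-3))) + 23*(1 + 29) = (-10 + 7*2)*(-3*(3 - 6)) + 23*30 = (-10 + 14)*(-3*(-3)) + 690 = 4*9 + 690 = 36 + 690 = 726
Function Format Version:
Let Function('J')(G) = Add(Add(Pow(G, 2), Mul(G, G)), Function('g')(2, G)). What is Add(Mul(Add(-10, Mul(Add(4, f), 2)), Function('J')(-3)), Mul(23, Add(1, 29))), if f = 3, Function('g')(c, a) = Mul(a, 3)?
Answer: 726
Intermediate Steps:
Function('g')(c, a) = Mul(3, a)
Function('J')(G) = Add(Mul(2, Pow(G, 2)), Mul(3, G)) (Function('J')(G) = Add(Add(Pow(G, 2), Mul(G, G)), Mul(3, G)) = Add(Add(Pow(G, 2), Pow(G, 2)), Mul(3, G)) = Add(Mul(2, Pow(G, 2)), Mul(3, G)))
Add(Mul(Add(-10, Mul(Add(4, f), 2)), Function('J')(-3)), Mul(23, Add(1, 29))) = Add(Mul(Add(-10, Mul(Add(4, 3), 2)), Mul(-3, Add(3, Mul(2, -3)))), Mul(23, Add(1, 29))) = Add(Mul(Add(-10, Mul(7, 2)), Mul(-3, Add(3, -6))), Mul(23, 30)) = Add(Mul(Add(-10, 14), Mul(-3, -3)), 690) = Add(Mul(4, 9), 690) = Add(36, 690) = 726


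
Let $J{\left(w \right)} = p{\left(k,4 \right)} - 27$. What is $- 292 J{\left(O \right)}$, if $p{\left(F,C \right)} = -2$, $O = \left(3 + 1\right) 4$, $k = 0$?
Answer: $8468$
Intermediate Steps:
$O = 16$ ($O = 4 \cdot 4 = 16$)
$J{\left(w \right)} = -29$ ($J{\left(w \right)} = -2 - 27 = -29$)
$- 292 J{\left(O \right)} = \left(-292\right) \left(-29\right) = 8468$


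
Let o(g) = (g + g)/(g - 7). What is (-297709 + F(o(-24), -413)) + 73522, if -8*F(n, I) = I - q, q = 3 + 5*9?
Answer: -1793035/8 ≈ -2.2413e+5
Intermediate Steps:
q = 48 (q = 3 + 45 = 48)
o(g) = 2*g/(-7 + g) (o(g) = (2*g)/(-7 + g) = 2*g/(-7 + g))
F(n, I) = 6 - I/8 (F(n, I) = -(I - 1*48)/8 = -(I - 48)/8 = -(-48 + I)/8 = 6 - I/8)
(-297709 + F(o(-24), -413)) + 73522 = (-297709 + (6 - ⅛*(-413))) + 73522 = (-297709 + (6 + 413/8)) + 73522 = (-297709 + 461/8) + 73522 = -2381211/8 + 73522 = -1793035/8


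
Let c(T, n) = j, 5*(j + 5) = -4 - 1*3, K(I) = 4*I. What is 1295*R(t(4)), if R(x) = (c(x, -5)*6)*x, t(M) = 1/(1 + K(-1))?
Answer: 16576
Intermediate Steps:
j = -32/5 (j = -5 + (-4 - 1*3)/5 = -5 + (-4 - 3)/5 = -5 + (⅕)*(-7) = -5 - 7/5 = -32/5 ≈ -6.4000)
c(T, n) = -32/5
t(M) = -⅓ (t(M) = 1/(1 + 4*(-1)) = 1/(1 - 4) = 1/(-3) = -⅓)
R(x) = -192*x/5 (R(x) = (-32/5*6)*x = -192*x/5)
1295*R(t(4)) = 1295*(-192/5*(-⅓)) = 1295*(64/5) = 16576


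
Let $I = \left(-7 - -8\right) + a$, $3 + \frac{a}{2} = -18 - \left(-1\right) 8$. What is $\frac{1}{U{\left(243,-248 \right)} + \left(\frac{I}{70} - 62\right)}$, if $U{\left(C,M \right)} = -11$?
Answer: $- \frac{14}{1027} \approx -0.013632$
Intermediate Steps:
$a = -26$ ($a = -6 + 2 \left(-18 - \left(-1\right) 8\right) = -6 + 2 \left(-18 - -8\right) = -6 + 2 \left(-18 + 8\right) = -6 + 2 \left(-10\right) = -6 - 20 = -26$)
$I = -25$ ($I = \left(-7 - -8\right) - 26 = \left(-7 + 8\right) - 26 = 1 - 26 = -25$)
$\frac{1}{U{\left(243,-248 \right)} + \left(\frac{I}{70} - 62\right)} = \frac{1}{-11 - \left(62 + \frac{25}{70}\right)} = \frac{1}{-11 - \frac{873}{14}} = \frac{1}{- \frac{1027}{14}} = - \frac{14}{1027}$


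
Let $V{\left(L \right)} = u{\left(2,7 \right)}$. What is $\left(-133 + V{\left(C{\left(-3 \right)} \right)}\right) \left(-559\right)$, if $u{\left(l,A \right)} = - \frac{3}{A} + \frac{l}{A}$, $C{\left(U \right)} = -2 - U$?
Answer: $\frac{520988}{7} \approx 74427.0$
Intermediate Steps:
$V{\left(L \right)} = - \frac{1}{7}$ ($V{\left(L \right)} = \frac{-3 + 2}{7} = \frac{1}{7} \left(-1\right) = - \frac{1}{7}$)
$\left(-133 + V{\left(C{\left(-3 \right)} \right)}\right) \left(-559\right) = \left(-133 - \frac{1}{7}\right) \left(-559\right) = \left(- \frac{932}{7}\right) \left(-559\right) = \frac{520988}{7}$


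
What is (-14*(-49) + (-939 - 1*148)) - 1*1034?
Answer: -1435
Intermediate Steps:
(-14*(-49) + (-939 - 1*148)) - 1*1034 = (686 + (-939 - 148)) - 1034 = (686 - 1087) - 1034 = -401 - 1034 = -1435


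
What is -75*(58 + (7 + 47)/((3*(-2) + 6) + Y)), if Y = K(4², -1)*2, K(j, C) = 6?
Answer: -9375/2 ≈ -4687.5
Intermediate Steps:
Y = 12 (Y = 6*2 = 12)
-75*(58 + (7 + 47)/((3*(-2) + 6) + Y)) = -75*(58 + (7 + 47)/((3*(-2) + 6) + 12)) = -75*(58 + 54/((-6 + 6) + 12)) = -75*(58 + 54/(0 + 12)) = -75*(58 + 54/12) = -75*(58 + 54*(1/12)) = -75*(58 + 9/2) = -75*125/2 = -9375/2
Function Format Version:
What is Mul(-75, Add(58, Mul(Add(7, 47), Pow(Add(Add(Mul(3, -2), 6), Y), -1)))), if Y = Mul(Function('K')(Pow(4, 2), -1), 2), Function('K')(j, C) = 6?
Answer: Rational(-9375, 2) ≈ -4687.5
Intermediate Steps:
Y = 12 (Y = Mul(6, 2) = 12)
Mul(-75, Add(58, Mul(Add(7, 47), Pow(Add(Add(Mul(3, -2), 6), Y), -1)))) = Mul(-75, Add(58, Mul(Add(7, 47), Pow(Add(Add(Mul(3, -2), 6), 12), -1)))) = Mul(-75, Add(58, Mul(54, Pow(Add(Add(-6, 6), 12), -1)))) = Mul(-75, Add(58, Mul(54, Pow(Add(0, 12), -1)))) = Mul(-75, Add(58, Mul(54, Pow(12, -1)))) = Mul(-75, Add(58, Mul(54, Rational(1, 12)))) = Mul(-75, Add(58, Rational(9, 2))) = Mul(-75, Rational(125, 2)) = Rational(-9375, 2)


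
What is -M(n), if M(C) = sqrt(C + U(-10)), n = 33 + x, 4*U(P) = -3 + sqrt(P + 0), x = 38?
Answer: -sqrt(281 + I*sqrt(10))/2 ≈ -8.3817 - 0.047161*I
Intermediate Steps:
U(P) = -3/4 + sqrt(P)/4 (U(P) = (-3 + sqrt(P + 0))/4 = (-3 + sqrt(P))/4 = -3/4 + sqrt(P)/4)
n = 71 (n = 33 + 38 = 71)
M(C) = sqrt(-3/4 + C + I*sqrt(10)/4) (M(C) = sqrt(C + (-3/4 + sqrt(-10)/4)) = sqrt(C + (-3/4 + (I*sqrt(10))/4)) = sqrt(C + (-3/4 + I*sqrt(10)/4)) = sqrt(-3/4 + C + I*sqrt(10)/4))
-M(n) = -sqrt(-3 + 4*71 + I*sqrt(10))/2 = -sqrt(-3 + 284 + I*sqrt(10))/2 = -sqrt(281 + I*sqrt(10))/2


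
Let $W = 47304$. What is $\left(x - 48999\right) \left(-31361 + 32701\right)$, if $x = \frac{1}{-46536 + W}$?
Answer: $- \frac{12606462385}{192} \approx -6.5659 \cdot 10^{7}$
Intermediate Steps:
$x = \frac{1}{768}$ ($x = \frac{1}{-46536 + 47304} = \frac{1}{768} \approx 0.0013021$)
$\left(x - 48999\right) \left(-31361 + 32701\right) = \left(\frac{1}{768} - 48999\right) \left(-31361 + 32701\right) = \left(- \frac{37631231}{768}\right) 1340 = - \frac{12606462385}{192}$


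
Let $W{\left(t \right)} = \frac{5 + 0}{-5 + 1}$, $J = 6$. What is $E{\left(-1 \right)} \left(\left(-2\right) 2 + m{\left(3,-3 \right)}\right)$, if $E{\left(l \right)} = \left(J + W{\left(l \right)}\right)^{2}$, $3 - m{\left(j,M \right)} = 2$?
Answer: $- \frac{1083}{16} \approx -67.688$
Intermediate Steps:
$m{\left(j,M \right)} = 1$ ($m{\left(j,M \right)} = 3 - 2 = 1$)
$W{\left(t \right)} = - \frac{5}{4}$ ($W{\left(t \right)} = \frac{5}{-4} = 5 \left(- \frac{1}{4}\right) = - \frac{5}{4}$)
$E{\left(l \right)} = \frac{361}{16}$ ($E{\left(l \right)} = \left(6 - \frac{5}{4}\right)^{2} = \left(\frac{19}{4}\right)^{2} = \frac{361}{16}$)
$E{\left(-1 \right)} \left(\left(-2\right) 2 + m{\left(3,-3 \right)}\right) = \frac{361 \left(\left(-2\right) 2 + 1\right)}{16} = \frac{361 \left(-4 + 1\right)}{16} = \frac{361}{16} \left(-3\right) = - \frac{1083}{16}$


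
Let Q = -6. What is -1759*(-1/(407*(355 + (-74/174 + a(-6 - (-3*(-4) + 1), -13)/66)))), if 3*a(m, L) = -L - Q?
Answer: 918198/75351203 ≈ 0.012186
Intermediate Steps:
a(m, L) = 2 - L/3 (a(m, L) = (-L - 1*(-6))/3 = (-L + 6)/3 = (6 - L)/3 = 2 - L/3)
-1759*(-1/(407*(355 + (-74/174 + a(-6 - (-3*(-4) + 1), -13)/66)))) = -1759*(-1/(407*(355 + (-74/174 + (2 - ⅓*(-13))/66)))) = -1759*(-1/(407*(355 + (-74*1/174 + (2 + 13/3)*(1/66))))) = -1759*(-1/(407*(355 + (-37/87 + (19/3)*(1/66))))) = -1759*(-1/(407*(355 + (-37/87 + 19/198)))) = -1759*(-1/(407*(355 - 1891/5742))) = -1759/((2036519/5742)*(-407)) = -1759/(-75351203/522) = -1759*(-522/75351203) = 918198/75351203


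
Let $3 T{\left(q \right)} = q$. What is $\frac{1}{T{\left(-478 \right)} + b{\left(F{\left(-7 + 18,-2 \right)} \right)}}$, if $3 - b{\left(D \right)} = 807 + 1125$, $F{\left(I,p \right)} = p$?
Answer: $- \frac{3}{6265} \approx -0.00047885$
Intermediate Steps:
$b{\left(D \right)} = -1929$ ($b{\left(D \right)} = 3 - \left(807 + 1125\right) = 3 - 1932 = -1929$)
$T{\left(q \right)} = \frac{q}{3}$
$\frac{1}{T{\left(-478 \right)} + b{\left(F{\left(-7 + 18,-2 \right)} \right)}} = \frac{1}{\frac{1}{3} \left(-478\right) - 1929} = \frac{1}{- \frac{478}{3} - 1929} = \frac{1}{- \frac{6265}{3}} = - \frac{3}{6265}$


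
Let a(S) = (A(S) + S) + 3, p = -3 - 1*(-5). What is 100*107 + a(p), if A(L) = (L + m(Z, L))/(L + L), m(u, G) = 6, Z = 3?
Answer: 10707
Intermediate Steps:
p = 2 (p = -3 + 5 = 2)
A(L) = (6 + L)/(2*L) (A(L) = (L + 6)/(L + L) = (6 + L)/((2*L)) = (6 + L)*(1/(2*L)) = (6 + L)/(2*L))
a(S) = 3 + S + (6 + S)/(2*S) (a(S) = ((6 + S)/(2*S) + S) + 3 = (S + (6 + S)/(2*S)) + 3 = 3 + S + (6 + S)/(2*S))
100*107 + a(p) = 100*107 + (7/2 + 2 + 3/2) = 10700 + (7/2 + 2 + 3*(½)) = 10700 + (7/2 + 2 + 3/2) = 10700 + 7 = 10707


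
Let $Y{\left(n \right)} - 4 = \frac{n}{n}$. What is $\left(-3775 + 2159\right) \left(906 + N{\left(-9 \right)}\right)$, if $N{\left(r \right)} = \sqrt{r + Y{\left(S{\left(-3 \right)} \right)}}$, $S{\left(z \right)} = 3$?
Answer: $-1464096 - 3232 i \approx -1.4641 \cdot 10^{6} - 3232.0 i$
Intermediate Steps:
$Y{\left(n \right)} = 5$ ($Y{\left(n \right)} = 4 + \frac{n}{n} = 4 + 1 = 5$)
$N{\left(r \right)} = \sqrt{5 + r}$ ($N{\left(r \right)} = \sqrt{r + 5} = \sqrt{5 + r}$)
$\left(-3775 + 2159\right) \left(906 + N{\left(-9 \right)}\right) = \left(-3775 + 2159\right) \left(906 + \sqrt{5 - 9}\right) = - 1616 \left(906 + \sqrt{-4}\right) = - 1616 \left(906 + 2 i\right) = -1464096 - 3232 i$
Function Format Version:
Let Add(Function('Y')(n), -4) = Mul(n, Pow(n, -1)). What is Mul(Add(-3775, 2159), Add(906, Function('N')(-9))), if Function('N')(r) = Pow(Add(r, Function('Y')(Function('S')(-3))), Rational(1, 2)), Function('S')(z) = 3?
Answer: Add(-1464096, Mul(-3232, I)) ≈ Add(-1.4641e+6, Mul(-3232.0, I))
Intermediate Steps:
Function('Y')(n) = 5 (Function('Y')(n) = Add(4, Mul(n, Pow(n, -1))) = Add(4, 1) = 5)
Function('N')(r) = Pow(Add(5, r), Rational(1, 2)) (Function('N')(r) = Pow(Add(r, 5), Rational(1, 2)) = Pow(Add(5, r), Rational(1, 2)))
Mul(Add(-3775, 2159), Add(906, Function('N')(-9))) = Mul(Add(-3775, 2159), Add(906, Pow(Add(5, -9), Rational(1, 2)))) = Mul(-1616, Add(906, Pow(-4, Rational(1, 2)))) = Mul(-1616, Add(906, Mul(2, I))) = Add(-1464096, Mul(-3232, I))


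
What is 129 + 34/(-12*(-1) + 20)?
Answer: 2081/16 ≈ 130.06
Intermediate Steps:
129 + 34/(-12*(-1) + 20) = 129 + 34/(12 + 20) = 129 + 34/32 = 129 + 34*(1/32) = 129 + 17/16 = 2081/16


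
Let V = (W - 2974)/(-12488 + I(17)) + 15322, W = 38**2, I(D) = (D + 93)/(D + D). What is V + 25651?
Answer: 2898725501/70747 ≈ 40973.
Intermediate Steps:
I(D) = (93 + D)/(2*D) (I(D) = (93 + D)/((2*D)) = (93 + D)*(1/(2*D)) = (93 + D)/(2*D))
W = 1444
V = 1083994204/70747 (V = (1444 - 2974)/(-12488 + (1/2)*(93 + 17)/17) + 15322 = -1530/(-12488 + (1/2)*(1/17)*110) + 15322 = -1530/(-12488 + 55/17) + 15322 = -1530/(-212241/17) + 15322 = -1530*(-17/212241) + 15322 = 8670/70747 + 15322 = 1083994204/70747 ≈ 15322.)
V + 25651 = 1083994204/70747 + 25651 = 2898725501/70747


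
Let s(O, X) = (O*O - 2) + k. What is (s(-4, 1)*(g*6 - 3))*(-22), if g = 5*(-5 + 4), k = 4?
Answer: 13068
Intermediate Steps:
g = -5 (g = 5*(-1) = -5)
s(O, X) = 2 + O² (s(O, X) = (O*O - 2) + 4 = (O² - 2) + 4 = (-2 + O²) + 4 = 2 + O²)
(s(-4, 1)*(g*6 - 3))*(-22) = ((2 + (-4)²)*(-5*6 - 3))*(-22) = ((2 + 16)*(-30 - 3))*(-22) = (18*(-33))*(-22) = -594*(-22) = 13068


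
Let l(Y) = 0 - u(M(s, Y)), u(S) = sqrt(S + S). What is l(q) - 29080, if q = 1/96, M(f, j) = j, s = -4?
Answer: -29080 - sqrt(3)/12 ≈ -29080.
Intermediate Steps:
q = 1/96 ≈ 0.010417
u(S) = sqrt(2)*sqrt(S) (u(S) = sqrt(2*S) = sqrt(2)*sqrt(S))
l(Y) = -sqrt(2)*sqrt(Y) (l(Y) = 0 - sqrt(2)*sqrt(Y) = -sqrt(2)*sqrt(Y))
l(q) - 29080 = -sqrt(2)*sqrt(1/96) - 29080 = -sqrt(2)*sqrt(6)/24 - 29080 = -sqrt(3)/12 - 29080 = -29080 - sqrt(3)/12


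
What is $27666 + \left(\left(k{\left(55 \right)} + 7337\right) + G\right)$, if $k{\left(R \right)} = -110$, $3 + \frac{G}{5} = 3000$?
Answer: $49878$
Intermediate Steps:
$G = 14985$ ($G = -15 + 5 \cdot 3000 = -15 + 15000 = 14985$)
$27666 + \left(\left(k{\left(55 \right)} + 7337\right) + G\right) = 27666 + \left(\left(-110 + 7337\right) + 14985\right) = 27666 + \left(7227 + 14985\right) = 27666 + 22212 = 49878$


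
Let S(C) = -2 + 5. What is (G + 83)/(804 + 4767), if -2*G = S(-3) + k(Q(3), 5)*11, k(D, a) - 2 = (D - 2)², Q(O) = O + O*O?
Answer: -959/11142 ≈ -0.086071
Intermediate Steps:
Q(O) = O + O²
S(C) = 3
k(D, a) = 2 + (-2 + D)² (k(D, a) = 2 + (D - 2)² = 2 + (-2 + D)²)
G = -1125/2 (G = -(3 + (2 + (-2 + 3*(1 + 3))²)*11)/2 = -(3 + (2 + (-2 + 3*4)²)*11)/2 = -(3 + (2 + (-2 + 12)²)*11)/2 = -(3 + (2 + 10²)*11)/2 = -(3 + (2 + 100)*11)/2 = -(3 + 102*11)/2 = -(3 + 1122)/2 = -½*1125 = -1125/2 ≈ -562.50)
(G + 83)/(804 + 4767) = (-1125/2 + 83)/(804 + 4767) = -959/2/5571 = -959/2*1/5571 = -959/11142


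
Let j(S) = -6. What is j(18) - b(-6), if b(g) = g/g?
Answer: -7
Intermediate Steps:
b(g) = 1
j(18) - b(-6) = -6 - 1*1 = -6 - 1 = -7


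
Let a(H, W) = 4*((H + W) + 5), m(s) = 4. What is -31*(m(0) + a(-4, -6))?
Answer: 496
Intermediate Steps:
a(H, W) = 20 + 4*H + 4*W (a(H, W) = 4*(5 + H + W) = 20 + 4*H + 4*W)
-31*(m(0) + a(-4, -6)) = -31*(4 + (20 + 4*(-4) + 4*(-6))) = -31*(4 + (20 - 16 - 24)) = -31*(4 - 20) = -31*(-16) = 496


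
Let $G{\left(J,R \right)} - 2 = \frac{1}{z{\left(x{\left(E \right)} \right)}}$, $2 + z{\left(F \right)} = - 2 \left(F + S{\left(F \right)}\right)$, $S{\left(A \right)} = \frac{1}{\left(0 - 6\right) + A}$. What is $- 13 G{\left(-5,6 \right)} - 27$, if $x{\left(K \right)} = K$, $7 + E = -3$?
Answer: $- \frac{7789}{145} \approx -53.717$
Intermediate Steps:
$E = -10$ ($E = -7 - 3 = -10$)
$S{\left(A \right)} = \frac{1}{-6 + A}$ ($S{\left(A \right)} = \frac{1}{\left(0 - 6\right) + A} = \frac{1}{-6 + A}$)
$z{\left(F \right)} = -2 - 2 F - \frac{2}{-6 + F}$ ($z{\left(F \right)} = -2 - 2 \left(F + \frac{1}{-6 + F}\right) = -2 - \left(2 F + \frac{2}{-6 + F}\right) = -2 - 2 F - \frac{2}{-6 + F}$)
$G{\left(J,R \right)} = \frac{298}{145}$ ($G{\left(J,R \right)} = 2 + \frac{1}{2 \frac{1}{-6 - 10} \left(5 - \left(-10\right)^{2} + 5 \left(-10\right)\right)} = 2 + \frac{1}{2 \frac{1}{-16} \left(5 - 100 - 50\right)} = 2 + \frac{1}{2 \left(- \frac{1}{16}\right) \left(5 - 100 - 50\right)} = 2 + \frac{1}{2 \left(- \frac{1}{16}\right) \left(-145\right)} = 2 + \frac{1}{\frac{145}{8}} = 2 + \frac{8}{145} = \frac{298}{145}$)
$- 13 G{\left(-5,6 \right)} - 27 = \left(-13\right) \frac{298}{145} - 27 = - \frac{3874}{145} - 27 = - \frac{7789}{145}$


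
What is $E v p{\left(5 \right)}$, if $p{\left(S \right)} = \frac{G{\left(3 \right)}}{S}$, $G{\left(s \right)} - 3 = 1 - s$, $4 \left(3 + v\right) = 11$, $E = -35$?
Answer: $\frac{7}{4} \approx 1.75$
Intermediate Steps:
$v = - \frac{1}{4}$ ($v = -3 + \frac{1}{4} \cdot 11 = -3 + \frac{11}{4} = - \frac{1}{4} \approx -0.25$)
$G{\left(s \right)} = 4 - s$ ($G{\left(s \right)} = 3 - \left(-1 + s\right) = 4 - s$)
$p{\left(S \right)} = \frac{1}{S}$ ($p{\left(S \right)} = \frac{4 - 3}{S} = 1 \frac{1}{S} = \frac{1}{S}$)
$E v p{\left(5 \right)} = \frac{\left(-35\right) \left(- \frac{1}{4}\right)}{5} = \frac{35}{4} \cdot \frac{1}{5} = \frac{7}{4}$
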